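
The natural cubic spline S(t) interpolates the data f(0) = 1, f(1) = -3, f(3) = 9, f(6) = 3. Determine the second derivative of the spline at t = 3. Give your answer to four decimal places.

Write M_i for S''(x_i). With h_i = 1, 2, 3 and divided differences Δ_i = -4, 6, -2, the continuity of S' gives the tridiagonal system
  1·M_0 + 6·M_1 + 2·M_2 = 6(Δ_1 - Δ_0) = 60
  2·M_1 + 10·M_2 + 3·M_3 = 6(Δ_2 - Δ_1) = -48
Natural end conditions: M_0 = M_3 = 0.
Solving: M_0 = 0, M_1 = 87/7, M_2 = -51/7, M_3 = 0.

-7.2857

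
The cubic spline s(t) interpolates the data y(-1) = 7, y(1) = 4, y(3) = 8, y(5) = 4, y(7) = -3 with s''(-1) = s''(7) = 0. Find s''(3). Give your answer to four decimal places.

-3.8571

Put M_i = s'' at the i-th knot. Here h = (2, 2, 2, 2) and Δ = (-3/2, 2, -2, -7/2), so the interior equations h_(i-1)·M_(i-1) + 2(h_(i-1)+h_i)·M_i + h_i·M_(i+1) = 6(Δ_i − Δ_(i-1)) read
  2·M_0 + 8·M_1 + 2·M_2 = 6(Δ_1 - Δ_0) = 21
  2·M_1 + 8·M_2 + 2·M_3 = 6(Δ_2 - Δ_1) = -24
  2·M_2 + 8·M_3 + 2·M_4 = 6(Δ_3 - Δ_2) = -9
Natural end conditions: M_0 = M_4 = 0.
Forward elimination and back-substitution give M_0 = 0, M_1 = 201/56, M_2 = -27/7, M_3 = -9/56, M_4 = 0.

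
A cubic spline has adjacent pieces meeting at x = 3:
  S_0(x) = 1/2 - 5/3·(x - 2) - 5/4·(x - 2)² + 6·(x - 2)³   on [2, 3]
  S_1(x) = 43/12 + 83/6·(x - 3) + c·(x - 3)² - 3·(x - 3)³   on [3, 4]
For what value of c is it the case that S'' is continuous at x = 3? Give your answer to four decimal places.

16.7500

S_0''(x) = -5/2 + 36·(x - 2), so S_0''(3) = 67/2. On the right, S_1''(3) = 2c, so c = 67/4.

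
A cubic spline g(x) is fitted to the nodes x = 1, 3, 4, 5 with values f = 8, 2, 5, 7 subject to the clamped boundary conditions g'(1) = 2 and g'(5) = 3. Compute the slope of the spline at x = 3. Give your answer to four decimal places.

0.1818

Put σ_i = g'' at the i-th knot. Here h = (2, 1, 1) and Δ = (-3, 3, 2), so the interior equations h_(i-1)·σ_(i-1) + 2(h_(i-1)+h_i)·σ_i + h_i·σ_(i+1) = 6(Δ_i − Δ_(i-1)) read
  2·σ_0 + 6·σ_1 + 1·σ_2 = 6(Δ_1 - Δ_0) = 36
  1·σ_1 + 4·σ_2 + 1·σ_3 = 6(Δ_2 - Δ_1) = -6
Clamped end conditions give two more equations: 2h_0·σ_0 + h_0·σ_1 = 6(Δ_0 - g'(1)) = -30 and h_2·σ_2 + 2h_2·σ_3 = 6(g'(5) - Δ_2) = 6.
Solving the tridiagonal system: σ_0 = -145/11, σ_1 = 125/11, σ_2 = -64/11, σ_3 = 65/11.
On [3, 4], g'(x) = b_1 + 2c_1·(x - 3) + 3d_1·(x - 3)² with b_1 = Δ_1 - h_1(2σ_1 + σ_2)/6 = 2/11, c_1 = σ_1/2 = 125/22, d_1 = (σ_2 - σ_1)/(6h_1) = -63/22. So g'(3) = 2/11.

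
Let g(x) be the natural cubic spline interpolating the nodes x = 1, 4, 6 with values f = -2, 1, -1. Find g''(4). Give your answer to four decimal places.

Write m_i for g''(x_i). With h_i = 3, 2 and divided differences Δ_i = 1, -1, the continuity of g' gives the tridiagonal system
  3·m_0 + 10·m_1 + 2·m_2 = 6(Δ_1 - Δ_0) = -12
Natural end conditions: m_0 = m_2 = 0.
Forward elimination and back-substitution give m_0 = 0, m_1 = -6/5, m_2 = 0.

-1.2000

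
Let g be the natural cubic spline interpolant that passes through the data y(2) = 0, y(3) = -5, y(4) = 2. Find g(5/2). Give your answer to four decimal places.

With M_i denoting the second derivative at x_i, h_i = 1, 1, and Δ_i = (y_(i+1) − y_i)/h_i = -5, 7:
  1·M_0 + 4·M_1 + 1·M_2 = 6(Δ_1 - Δ_0) = 72
Natural end conditions: M_0 = M_2 = 0.
Forward elimination and back-substitution give M_0 = 0, M_1 = 18, M_2 = 0.
On [2, 3], g(t) = 0 - 8·(t - 2) + 0·(t - 2)² + 3·(t - 2)³.
With (t - 2) = 1/2: g(5/2) = -29/8.

-3.6250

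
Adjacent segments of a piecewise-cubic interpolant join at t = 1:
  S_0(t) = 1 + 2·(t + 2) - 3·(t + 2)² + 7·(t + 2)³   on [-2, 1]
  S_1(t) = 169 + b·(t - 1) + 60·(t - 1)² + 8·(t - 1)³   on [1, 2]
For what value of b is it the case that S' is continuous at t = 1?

173

S_0'(t) = 2 - 6·(t + 2) + 21·(t + 2)², so S_0'(1) = 173. On the right, S_1'(1) = b, so b = 173.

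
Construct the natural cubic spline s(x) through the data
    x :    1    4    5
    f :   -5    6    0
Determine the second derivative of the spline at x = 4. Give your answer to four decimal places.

-7.2500

Put M_i = s'' at the i-th knot. Here h = (3, 1) and Δ = (11/3, -6), so the interior equations h_(i-1)·M_(i-1) + 2(h_(i-1)+h_i)·M_i + h_i·M_(i+1) = 6(Δ_i − Δ_(i-1)) read
  3·M_0 + 8·M_1 + 1·M_2 = 6(Δ_1 - Δ_0) = -58
Natural end conditions: M_0 = M_2 = 0.
Solving the tridiagonal system: M_0 = 0, M_1 = -29/4, M_2 = 0.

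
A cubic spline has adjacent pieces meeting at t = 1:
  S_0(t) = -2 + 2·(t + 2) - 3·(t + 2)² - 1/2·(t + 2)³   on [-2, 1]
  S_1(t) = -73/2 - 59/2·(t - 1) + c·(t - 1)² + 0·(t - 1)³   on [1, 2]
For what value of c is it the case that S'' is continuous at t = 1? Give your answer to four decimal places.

S_0''(t) = -6 - 3·(t + 2), so S_0''(1) = -15. On the right, S_1''(1) = 2c, so c = -15/2.

-7.5000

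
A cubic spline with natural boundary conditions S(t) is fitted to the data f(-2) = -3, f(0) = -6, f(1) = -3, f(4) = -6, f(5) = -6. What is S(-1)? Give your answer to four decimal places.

Write σ_i for S''(x_i). With h_i = 2, 1, 3, 1 and divided differences Δ_i = -3/2, 3, -1, 0, the continuity of S' gives the tridiagonal system
  2·σ_0 + 6·σ_1 + 1·σ_2 = 6(Δ_1 - Δ_0) = 27
  1·σ_1 + 8·σ_2 + 3·σ_3 = 6(Δ_2 - Δ_1) = -24
  3·σ_2 + 8·σ_3 + 1·σ_4 = 6(Δ_3 - Δ_2) = 6
Natural end conditions: σ_0 = σ_4 = 0.
Hence σ_0 = 0, σ_1 = 1695/322, σ_2 = -738/161, σ_3 = 795/322, σ_4 = 0.
On [-2, 0], S(t) = -3 - 524/161·(t + 2) + 0·(t + 2)² + 565/1288·(t + 2)³.
With (t + 2) = 1: S(-1) = -7491/1288.

-5.8160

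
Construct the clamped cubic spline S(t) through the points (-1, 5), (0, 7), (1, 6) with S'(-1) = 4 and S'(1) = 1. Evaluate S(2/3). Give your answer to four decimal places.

6.0741

With M_i denoting the second derivative at x_i, h_i = 1, 1, and Δ_i = (y_(i+1) − y_i)/h_i = 2, -1:
  1·M_0 + 4·M_1 + 1·M_2 = 6(Δ_1 - Δ_0) = -18
Clamped end conditions give two more equations: 2h_0·M_0 + h_0·M_1 = 6(Δ_0 - S'(-1)) = -12 and h_1·M_1 + 2h_1·M_2 = 6(S'(1) - Δ_1) = 12.
Hence M_0 = -3, M_1 = -6, M_2 = 9.
On [0, 1], S(t) = 7 - 1/2·t - 3·t² + 5/2·t³.
With t = 2/3: S(2/3) = 164/27.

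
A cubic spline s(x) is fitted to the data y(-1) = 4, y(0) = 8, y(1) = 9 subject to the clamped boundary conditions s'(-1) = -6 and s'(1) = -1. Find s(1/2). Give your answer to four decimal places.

Let M_i = s''(x_i). Step sizes h_i = 1, 1; slopes of the chords Δ_i = (y_(i+1) - y_i)/h_i = 4, 1.
  1·M_0 + 4·M_1 + 1·M_2 = 6(Δ_1 - Δ_0) = -18
Clamped end conditions give two more equations: 2h_0·M_0 + h_0·M_1 = 6(Δ_0 - s'(-1)) = 60 and h_1·M_1 + 2h_1·M_2 = 6(s'(1) - Δ_1) = -12.
Hence M_0 = 37, M_1 = -14, M_2 = 1.
On [0, 1], s(x) = 8 + 11/2·x - 7·x² + 5/2·x³.
With x = 1/2: s(1/2) = 149/16.

9.3125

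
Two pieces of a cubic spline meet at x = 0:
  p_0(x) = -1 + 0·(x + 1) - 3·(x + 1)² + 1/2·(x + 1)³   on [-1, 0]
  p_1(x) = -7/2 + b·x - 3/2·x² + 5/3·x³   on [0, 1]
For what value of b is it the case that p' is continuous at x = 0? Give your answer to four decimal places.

p_0'(x) = 0 - 6·(x + 1) + 3/2·(x + 1)², so p_0'(0) = -9/2. On the right, p_1'(0) = b, so b = -9/2.

-4.5000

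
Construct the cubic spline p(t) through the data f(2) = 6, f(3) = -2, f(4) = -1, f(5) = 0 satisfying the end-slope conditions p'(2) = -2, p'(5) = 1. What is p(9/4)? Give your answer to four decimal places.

4.7219

Let M_i = p''(x_i). Step sizes h_i = 1, 1, 1; slopes of the chords Δ_i = (y_(i+1) - y_i)/h_i = -8, 1, 1.
  1·M_0 + 4·M_1 + 1·M_2 = 6(Δ_1 - Δ_0) = 54
  1·M_1 + 4·M_2 + 1·M_3 = 6(Δ_2 - Δ_1) = 0
Clamped end conditions give two more equations: 2h_0·M_0 + h_0·M_1 = 6(Δ_0 - p'(2)) = -36 and h_2·M_2 + 2h_2·M_3 = 6(p'(5) - Δ_2) = 0.
Forward elimination and back-substitution give M_0 = -146/5, M_1 = 112/5, M_2 = -32/5, M_3 = 16/5.
On [2, 3], p(t) = 6 - 2·(t - 2) - 73/5·(t - 2)² + 43/5·(t - 2)³.
With (t - 2) = 1/4: p(9/4) = 1511/320.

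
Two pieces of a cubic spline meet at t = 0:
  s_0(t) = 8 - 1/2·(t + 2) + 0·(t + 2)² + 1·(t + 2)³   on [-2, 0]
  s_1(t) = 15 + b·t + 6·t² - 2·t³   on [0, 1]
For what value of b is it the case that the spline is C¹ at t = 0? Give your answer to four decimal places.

s_0'(t) = -1/2 + 0·(t + 2) + 3·(t + 2)², so s_0'(0) = 23/2. On the right, s_1'(0) = b, so b = 23/2.

11.5000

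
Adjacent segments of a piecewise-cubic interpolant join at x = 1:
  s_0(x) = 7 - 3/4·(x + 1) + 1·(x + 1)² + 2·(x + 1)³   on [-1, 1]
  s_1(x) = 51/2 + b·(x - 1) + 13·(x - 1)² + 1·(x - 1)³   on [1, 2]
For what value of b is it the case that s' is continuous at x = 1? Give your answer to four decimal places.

s_0'(x) = -3/4 + 2·(x + 1) + 6·(x + 1)², so s_0'(1) = 109/4. On the right, s_1'(1) = b, so b = 109/4.

27.2500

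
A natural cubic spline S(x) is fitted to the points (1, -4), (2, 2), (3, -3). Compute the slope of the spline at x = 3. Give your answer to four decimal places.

With M_i denoting the second derivative at x_i, h_i = 1, 1, and Δ_i = (y_(i+1) − y_i)/h_i = 6, -5:
  1·M_0 + 4·M_1 + 1·M_2 = 6(Δ_1 - Δ_0) = -66
Natural end conditions: M_0 = M_2 = 0.
Forward elimination and back-substitution give M_0 = 0, M_1 = -33/2, M_2 = 0.
On [2, 3], S'(x) = b_1 + 2c_1·(x - 2) + 3d_1·(x - 2)² with b_1 = Δ_1 - h_1(2M_1 + M_2)/6 = 1/2, c_1 = M_1/2 = -33/4, d_1 = (M_2 - M_1)/(6h_1) = 11/4. So S'(3) = -31/4.

-7.7500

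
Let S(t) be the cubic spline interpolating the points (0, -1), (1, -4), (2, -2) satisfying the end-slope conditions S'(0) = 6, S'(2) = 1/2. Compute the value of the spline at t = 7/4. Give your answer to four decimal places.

-2.4941

Write M_i for S''(x_i). With h_i = 1, 1 and divided differences Δ_i = -3, 2, the continuity of S' gives the tridiagonal system
  1·M_0 + 4·M_1 + 1·M_2 = 6(Δ_1 - Δ_0) = 30
Clamped end conditions give two more equations: 2h_0·M_0 + h_0·M_1 = 6(Δ_0 - S'(0)) = -54 and h_1·M_1 + 2h_1·M_2 = 6(S'(2) - Δ_1) = -9.
Solving: M_0 = -149/4, M_1 = 41/2, M_2 = -59/4.
On [1, 2], S(t) = -4 - 19/8·(t - 1) + 41/4·(t - 1)² - 47/8·(t - 1)³.
With (t - 1) = 3/4: S(7/4) = -1277/512.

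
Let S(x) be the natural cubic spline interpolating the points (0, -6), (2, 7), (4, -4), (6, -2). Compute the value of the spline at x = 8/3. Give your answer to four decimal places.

4.5235

With m_i denoting the second derivative at x_i, h_i = 2, 2, 2, and Δ_i = (y_(i+1) − y_i)/h_i = 13/2, -11/2, 1:
  2·m_0 + 8·m_1 + 2·m_2 = 6(Δ_1 - Δ_0) = -72
  2·m_1 + 8·m_2 + 2·m_3 = 6(Δ_2 - Δ_1) = 39
Natural end conditions: m_0 = m_3 = 0.
Solving: m_0 = 0, m_1 = -109/10, m_2 = 38/5, m_3 = 0.
On [2, 4], S(x) = 7 - 23/30·(x - 2) - 109/20·(x - 2)² + 37/24·(x - 2)³.
With (x - 2) = 2/3: S(8/3) = 1832/405.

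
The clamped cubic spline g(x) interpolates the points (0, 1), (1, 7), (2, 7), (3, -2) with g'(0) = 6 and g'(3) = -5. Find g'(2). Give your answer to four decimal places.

Put M_i = g'' at the i-th knot. Here h = (1, 1, 1) and Δ = (6, 0, -9), so the interior equations h_(i-1)·M_(i-1) + 2(h_(i-1)+h_i)·M_i + h_i·M_(i+1) = 6(Δ_i − Δ_(i-1)) read
  1·M_0 + 4·M_1 + 1·M_2 = 6(Δ_1 - Δ_0) = -36
  1·M_1 + 4·M_2 + 1·M_3 = 6(Δ_2 - Δ_1) = -54
Clamped end conditions give two more equations: 2h_0·M_0 + h_0·M_1 = 6(Δ_0 - g'(0)) = 0 and h_2·M_2 + 2h_2·M_3 = 6(g'(3) - Δ_2) = 24.
Solving the tridiagonal system: M_0 = 8/3, M_1 = -16/3, M_2 = -52/3, M_3 = 62/3.
On [2, 3], g'(x) = b_2 + 2c_2·(x - 2) + 3d_2·(x - 2)² with b_2 = Δ_2 - h_2(2M_2 + M_3)/6 = -20/3, c_2 = M_2/2 = -26/3, d_2 = (M_3 - M_2)/(6h_2) = 19/3. So g'(2) = -20/3.

-6.6667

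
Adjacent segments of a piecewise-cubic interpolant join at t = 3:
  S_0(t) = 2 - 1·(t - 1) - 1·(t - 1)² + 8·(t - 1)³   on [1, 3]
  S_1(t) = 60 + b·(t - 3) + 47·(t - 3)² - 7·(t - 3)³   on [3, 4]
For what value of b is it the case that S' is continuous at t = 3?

S_0'(t) = -1 - 2·(t - 1) + 24·(t - 1)², so S_0'(3) = 91. On the right, S_1'(3) = b, so b = 91.

91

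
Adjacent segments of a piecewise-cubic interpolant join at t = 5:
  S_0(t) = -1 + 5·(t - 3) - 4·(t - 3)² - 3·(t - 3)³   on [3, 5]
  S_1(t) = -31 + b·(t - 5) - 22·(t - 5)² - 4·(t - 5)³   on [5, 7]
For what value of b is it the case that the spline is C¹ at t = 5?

-47

S_0'(t) = 5 - 8·(t - 3) - 9·(t - 3)², so S_0'(5) = -47. On the right, S_1'(5) = b, so b = -47.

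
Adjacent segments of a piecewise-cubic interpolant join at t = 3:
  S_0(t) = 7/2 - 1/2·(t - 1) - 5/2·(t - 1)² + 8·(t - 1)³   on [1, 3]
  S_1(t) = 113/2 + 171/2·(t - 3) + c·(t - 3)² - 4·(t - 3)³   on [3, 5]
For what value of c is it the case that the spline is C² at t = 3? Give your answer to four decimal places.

S_0''(t) = -5 + 48·(t - 1), so S_0''(3) = 91. On the right, S_1''(3) = 2c, so c = 91/2.

45.5000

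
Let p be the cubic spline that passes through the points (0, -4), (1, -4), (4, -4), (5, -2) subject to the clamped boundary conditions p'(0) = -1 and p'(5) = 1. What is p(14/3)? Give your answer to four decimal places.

Put m_i = p'' at the i-th knot. Here h = (1, 3, 1) and Δ = (0, 0, 2), so the interior equations h_(i-1)·m_(i-1) + 2(h_(i-1)+h_i)·m_i + h_i·m_(i+1) = 6(Δ_i − Δ_(i-1)) read
  1·m_0 + 8·m_1 + 3·m_2 = 6(Δ_1 - Δ_0) = 0
  3·m_1 + 8·m_2 + 1·m_3 = 6(Δ_2 - Δ_1) = 12
Clamped end conditions give two more equations: 2h_0·m_0 + h_0·m_1 = 6(Δ_0 - p'(0)) = 6 and h_2·m_2 + 2h_2·m_3 = 6(p'(5) - Δ_2) = -6.
Hence m_0 = 26/7, m_1 = -10/7, m_2 = 18/7, m_3 = -30/7.
On [4, 5], p(x) = -4 + 13/7·(x - 4) + 9/7·(x - 4)² - 8/7·(x - 4)³.
With (x - 4) = 2/3: p(14/3) = -478/189.

-2.5291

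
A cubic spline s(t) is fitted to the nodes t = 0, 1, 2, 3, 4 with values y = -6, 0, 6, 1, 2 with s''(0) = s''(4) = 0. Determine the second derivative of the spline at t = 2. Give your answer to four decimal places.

-21.4286

Let M_i = s''(x_i). Step sizes h_i = 1, 1, 1, 1; slopes of the chords Δ_i = (y_(i+1) - y_i)/h_i = 6, 6, -5, 1.
  1·M_0 + 4·M_1 + 1·M_2 = 6(Δ_1 - Δ_0) = 0
  1·M_1 + 4·M_2 + 1·M_3 = 6(Δ_2 - Δ_1) = -66
  1·M_2 + 4·M_3 + 1·M_4 = 6(Δ_3 - Δ_2) = 36
Natural end conditions: M_0 = M_4 = 0.
Solving the tridiagonal system: M_0 = 0, M_1 = 75/14, M_2 = -150/7, M_3 = 201/14, M_4 = 0.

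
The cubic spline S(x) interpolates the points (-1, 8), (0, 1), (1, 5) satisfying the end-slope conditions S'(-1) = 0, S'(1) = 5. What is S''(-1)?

-35

With M_i denoting the second derivative at x_i, h_i = 1, 1, and Δ_i = (y_(i+1) − y_i)/h_i = -7, 4:
  1·M_0 + 4·M_1 + 1·M_2 = 6(Δ_1 - Δ_0) = 66
Clamped end conditions give two more equations: 2h_0·M_0 + h_0·M_1 = 6(Δ_0 - S'(-1)) = -42 and h_1·M_1 + 2h_1·M_2 = 6(S'(1) - Δ_1) = 6.
Solving the tridiagonal system: M_0 = -35, M_1 = 28, M_2 = -11.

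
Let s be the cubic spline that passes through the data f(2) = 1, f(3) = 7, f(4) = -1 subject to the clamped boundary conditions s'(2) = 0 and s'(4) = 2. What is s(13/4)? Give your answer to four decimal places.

Write M_i for s''(x_i). With h_i = 1, 1 and divided differences Δ_i = 6, -8, the continuity of s' gives the tridiagonal system
  1·M_0 + 4·M_1 + 1·M_2 = 6(Δ_1 - Δ_0) = -84
Clamped end conditions give two more equations: 2h_0·M_0 + h_0·M_1 = 6(Δ_0 - s'(2)) = 36 and h_1·M_1 + 2h_1·M_2 = 6(s'(4) - Δ_1) = 60.
Solving: M_0 = 40, M_1 = -44, M_2 = 52.
On [3, 4], s(t) = 7 - 2·(t - 3) - 22·(t - 3)² + 16·(t - 3)³.
With (t - 3) = 1/4: s(13/4) = 43/8.

5.3750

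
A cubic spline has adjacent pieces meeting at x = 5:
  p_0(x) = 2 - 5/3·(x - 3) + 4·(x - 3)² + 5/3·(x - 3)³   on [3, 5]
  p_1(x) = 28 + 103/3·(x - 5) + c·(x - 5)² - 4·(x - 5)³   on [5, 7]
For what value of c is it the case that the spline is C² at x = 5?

p_0''(x) = 8 + 10·(x - 3), so p_0''(5) = 28. On the right, p_1''(5) = 2c, so c = 14.

14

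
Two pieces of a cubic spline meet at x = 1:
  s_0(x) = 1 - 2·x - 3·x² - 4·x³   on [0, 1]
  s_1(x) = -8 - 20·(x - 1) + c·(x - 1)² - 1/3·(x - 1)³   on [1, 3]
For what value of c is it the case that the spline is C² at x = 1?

s_0''(x) = -6 - 24·x, so s_0''(1) = -30. On the right, s_1''(1) = 2c, so c = -15.

-15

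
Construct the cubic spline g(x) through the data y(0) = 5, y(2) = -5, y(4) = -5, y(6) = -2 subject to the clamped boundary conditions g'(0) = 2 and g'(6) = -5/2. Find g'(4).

3

Let m_i = g''(x_i). Step sizes h_i = 2, 2, 2; slopes of the chords Δ_i = (y_(i+1) - y_i)/h_i = -5, 0, 3/2.
  2·m_0 + 8·m_1 + 2·m_2 = 6(Δ_1 - Δ_0) = 30
  2·m_1 + 8·m_2 + 2·m_3 = 6(Δ_2 - Δ_1) = 9
Clamped end conditions give two more equations: 2h_0·m_0 + h_0·m_1 = 6(Δ_0 - g'(0)) = -42 and h_2·m_2 + 2h_2·m_3 = 6(g'(6) - Δ_2) = -24.
Forward elimination and back-substitution give m_0 = -14, m_1 = 7, m_2 = 1, m_3 = -13/2.
On [4, 6], g'(x) = b_2 + 2c_2·(x - 4) + 3d_2·(x - 4)² with b_2 = Δ_2 - h_2(2m_2 + m_3)/6 = 3, c_2 = m_2/2 = 1/2, d_2 = (m_3 - m_2)/(6h_2) = -5/8. So g'(4) = 3.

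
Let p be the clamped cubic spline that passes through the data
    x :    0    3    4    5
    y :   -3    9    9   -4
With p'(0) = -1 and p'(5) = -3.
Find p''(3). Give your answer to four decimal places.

Let m_i = p''(x_i). Step sizes h_i = 3, 1, 1; slopes of the chords Δ_i = (y_(i+1) - y_i)/h_i = 4, 0, -13.
  3·m_0 + 8·m_1 + 1·m_2 = 6(Δ_1 - Δ_0) = -24
  1·m_1 + 4·m_2 + 1·m_3 = 6(Δ_2 - Δ_1) = -78
Clamped end conditions give two more equations: 2h_0·m_0 + h_0·m_1 = 6(Δ_0 - p'(0)) = 30 and h_2·m_2 + 2h_2·m_3 = 6(p'(5) - Δ_2) = 60.
Solving the tridiagonal system: m_0 = 164/29, m_1 = -38/29, m_2 = -884/29, m_3 = 1312/29.

-1.3103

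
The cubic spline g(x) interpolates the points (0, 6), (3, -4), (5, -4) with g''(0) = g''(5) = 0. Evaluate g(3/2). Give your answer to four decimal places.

With m_i denoting the second derivative at x_i, h_i = 3, 2, and Δ_i = (y_(i+1) − y_i)/h_i = -10/3, 0:
  3·m_0 + 10·m_1 + 2·m_2 = 6(Δ_1 - Δ_0) = 20
Natural end conditions: m_0 = m_2 = 0.
Solving the tridiagonal system: m_0 = 0, m_1 = 2, m_2 = 0.
On [0, 3], g(x) = 6 - 13/3·x + 0·x² + 1/9·x³.
With x = 3/2: g(3/2) = -1/8.

-0.1250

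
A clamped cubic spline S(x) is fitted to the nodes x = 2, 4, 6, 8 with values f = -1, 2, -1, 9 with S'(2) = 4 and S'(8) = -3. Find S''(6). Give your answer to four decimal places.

10.2667

Let M_i = S''(x_i). Step sizes h_i = 2, 2, 2; slopes of the chords Δ_i = (y_(i+1) - y_i)/h_i = 3/2, -3/2, 5.
  2·M_0 + 8·M_1 + 2·M_2 = 6(Δ_1 - Δ_0) = -18
  2·M_1 + 8·M_2 + 2·M_3 = 6(Δ_2 - Δ_1) = 39
Clamped end conditions give two more equations: 2h_0·M_0 + h_0·M_1 = 6(Δ_0 - S'(2)) = -15 and h_2·M_2 + 2h_2·M_3 = 6(S'(8) - Δ_2) = -48.
Forward elimination and back-substitution give M_0 = -23/15, M_1 = -133/30, M_2 = 154/15, M_3 = -257/15.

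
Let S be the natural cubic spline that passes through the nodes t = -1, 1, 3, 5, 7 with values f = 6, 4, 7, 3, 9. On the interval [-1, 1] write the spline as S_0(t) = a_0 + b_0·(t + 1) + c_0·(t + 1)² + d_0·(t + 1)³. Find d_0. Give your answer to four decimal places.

Put M_i = S'' at the i-th knot. Here h = (2, 2, 2, 2) and Δ = (-1, 3/2, -2, 3), so the interior equations h_(i-1)·M_(i-1) + 2(h_(i-1)+h_i)·M_i + h_i·M_(i+1) = 6(Δ_i − Δ_(i-1)) read
  2·M_0 + 8·M_1 + 2·M_2 = 6(Δ_1 - Δ_0) = 15
  2·M_1 + 8·M_2 + 2·M_3 = 6(Δ_2 - Δ_1) = -21
  2·M_2 + 8·M_3 + 2·M_4 = 6(Δ_3 - Δ_2) = 30
Natural end conditions: M_0 = M_4 = 0.
Forward elimination and back-substitution give M_0 = 0, M_1 = 339/112, M_2 = -129/28, M_3 = 549/112, M_4 = 0.
On [-1, 1], with S_0(t) = a_0 + b_0·(t + 1) + c_0·(t + 1)² + d_0·(t + 1)³: c_0 = M_0/2 = 0, d_0 = (M_1 - M_0)/(6h_0) = 113/448, b_0 = Δ_0 - h_0(2M_0 + M_1)/6 = -225/112.

0.2522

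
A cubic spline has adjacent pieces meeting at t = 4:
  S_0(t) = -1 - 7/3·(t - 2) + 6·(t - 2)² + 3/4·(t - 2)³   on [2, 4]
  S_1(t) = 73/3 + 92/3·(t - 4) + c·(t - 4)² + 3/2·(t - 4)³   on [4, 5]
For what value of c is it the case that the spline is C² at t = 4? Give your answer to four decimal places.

10.5000

S_0''(t) = 12 + 9/2·(t - 2), so S_0''(4) = 21. On the right, S_1''(4) = 2c, so c = 21/2.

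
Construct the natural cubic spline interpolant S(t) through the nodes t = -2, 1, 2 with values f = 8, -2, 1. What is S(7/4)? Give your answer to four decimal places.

0.0645

Put M_i = S'' at the i-th knot. Here h = (3, 1) and Δ = (-10/3, 3), so the interior equations h_(i-1)·M_(i-1) + 2(h_(i-1)+h_i)·M_i + h_i·M_(i+1) = 6(Δ_i − Δ_(i-1)) read
  3·M_0 + 8·M_1 + 1·M_2 = 6(Δ_1 - Δ_0) = 38
Natural end conditions: M_0 = M_2 = 0.
Hence M_0 = 0, M_1 = 19/4, M_2 = 0.
On [1, 2], S(t) = -2 + 17/12·(t - 1) + 19/8·(t - 1)² - 19/24·(t - 1)³.
With (t - 1) = 3/4: S(7/4) = 33/512.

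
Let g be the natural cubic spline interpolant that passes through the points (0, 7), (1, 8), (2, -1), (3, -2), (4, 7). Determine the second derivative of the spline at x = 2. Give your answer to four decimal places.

13.7143

With M_i denoting the second derivative at x_i, h_i = 1, 1, 1, 1, and Δ_i = (y_(i+1) − y_i)/h_i = 1, -9, -1, 9:
  1·M_0 + 4·M_1 + 1·M_2 = 6(Δ_1 - Δ_0) = -60
  1·M_1 + 4·M_2 + 1·M_3 = 6(Δ_2 - Δ_1) = 48
  1·M_2 + 4·M_3 + 1·M_4 = 6(Δ_3 - Δ_2) = 60
Natural end conditions: M_0 = M_4 = 0.
Solving: M_0 = 0, M_1 = -129/7, M_2 = 96/7, M_3 = 81/7, M_4 = 0.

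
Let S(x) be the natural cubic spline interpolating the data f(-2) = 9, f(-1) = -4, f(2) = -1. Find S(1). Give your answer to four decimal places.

-6.6667

Let σ_i = S''(x_i). Step sizes h_i = 1, 3; slopes of the chords Δ_i = (y_(i+1) - y_i)/h_i = -13, 1.
  1·σ_0 + 8·σ_1 + 3·σ_2 = 6(Δ_1 - Δ_0) = 84
Natural end conditions: σ_0 = σ_2 = 0.
Solving the tridiagonal system: σ_0 = 0, σ_1 = 21/2, σ_2 = 0.
On [-1, 2], S(x) = -4 - 19/2·(x + 1) + 21/4·(x + 1)² - 7/12·(x + 1)³.
With (x + 1) = 2: S(1) = -20/3.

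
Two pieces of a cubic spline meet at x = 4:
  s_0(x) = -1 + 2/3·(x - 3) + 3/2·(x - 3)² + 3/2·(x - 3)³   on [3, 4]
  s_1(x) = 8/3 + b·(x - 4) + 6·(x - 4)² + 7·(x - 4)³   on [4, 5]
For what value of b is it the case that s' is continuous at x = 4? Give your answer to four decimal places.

s_0'(x) = 2/3 + 3·(x - 3) + 9/2·(x - 3)², so s_0'(4) = 49/6. On the right, s_1'(4) = b, so b = 49/6.

8.1667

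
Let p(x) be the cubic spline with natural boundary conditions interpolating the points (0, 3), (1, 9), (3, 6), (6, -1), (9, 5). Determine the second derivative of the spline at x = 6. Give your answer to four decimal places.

Write m_i for p''(x_i). With h_i = 1, 2, 3, 3 and divided differences Δ_i = 6, -3/2, -7/3, 2, the continuity of p' gives the tridiagonal system
  1·m_0 + 6·m_1 + 2·m_2 = 6(Δ_1 - Δ_0) = -45
  2·m_1 + 10·m_2 + 3·m_3 = 6(Δ_2 - Δ_1) = -5
  3·m_2 + 12·m_3 + 3·m_4 = 6(Δ_3 - Δ_2) = 26
Natural end conditions: m_0 = m_4 = 0.
Forward elimination and back-substitution give m_0 = 0, m_1 = -1573/206, m_2 = 42/103, m_3 = 638/309, m_4 = 0.

2.0647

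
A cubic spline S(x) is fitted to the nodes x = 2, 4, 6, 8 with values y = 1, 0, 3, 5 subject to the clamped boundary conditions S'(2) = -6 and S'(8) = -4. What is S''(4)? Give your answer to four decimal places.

Let σ_i = S''(x_i). Step sizes h_i = 2, 2, 2; slopes of the chords Δ_i = (y_(i+1) - y_i)/h_i = -1/2, 3/2, 1.
  2·σ_0 + 8·σ_1 + 2·σ_2 = 6(Δ_1 - Δ_0) = 12
  2·σ_1 + 8·σ_2 + 2·σ_3 = 6(Δ_2 - Δ_1) = -3
Clamped end conditions give two more equations: 2h_0·σ_0 + h_0·σ_1 = 6(Δ_0 - S'(2)) = 33 and h_2·σ_2 + 2h_2·σ_3 = 6(S'(8) - Δ_2) = -30.
Forward elimination and back-substitution give σ_0 = 133/15, σ_1 = -37/30, σ_2 = 31/15, σ_3 = -128/15.

-1.2333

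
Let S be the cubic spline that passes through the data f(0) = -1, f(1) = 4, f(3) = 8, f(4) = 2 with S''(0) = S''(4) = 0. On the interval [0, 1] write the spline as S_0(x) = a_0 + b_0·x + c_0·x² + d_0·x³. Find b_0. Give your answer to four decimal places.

5.0625

Write σ_i for S''(x_i). With h_i = 1, 2, 1 and divided differences Δ_i = 5, 2, -6, the continuity of S' gives the tridiagonal system
  1·σ_0 + 6·σ_1 + 2·σ_2 = 6(Δ_1 - Δ_0) = -18
  2·σ_1 + 6·σ_2 + 1·σ_3 = 6(Δ_2 - Δ_1) = -48
Natural end conditions: σ_0 = σ_3 = 0.
Forward elimination and back-substitution give σ_0 = 0, σ_1 = -3/8, σ_2 = -63/8, σ_3 = 0.
On [0, 1], with S_0(x) = a_0 + b_0·x + c_0·x² + d_0·x³: c_0 = σ_0/2 = 0, d_0 = (σ_1 - σ_0)/(6h_0) = -1/16, b_0 = Δ_0 - h_0(2σ_0 + σ_1)/6 = 81/16.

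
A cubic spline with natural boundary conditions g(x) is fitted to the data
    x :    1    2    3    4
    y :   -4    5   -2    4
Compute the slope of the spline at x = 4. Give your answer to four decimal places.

Write M_i for g''(x_i). With h_i = 1, 1, 1 and divided differences Δ_i = 9, -7, 6, the continuity of g' gives the tridiagonal system
  1·M_0 + 4·M_1 + 1·M_2 = 6(Δ_1 - Δ_0) = -96
  1·M_1 + 4·M_2 + 1·M_3 = 6(Δ_2 - Δ_1) = 78
Natural end conditions: M_0 = M_3 = 0.
Hence M_0 = 0, M_1 = -154/5, M_2 = 136/5, M_3 = 0.
On [3, 4], g'(x) = b_2 + 2c_2·(x - 3) + 3d_2·(x - 3)² with b_2 = Δ_2 - h_2(2M_2 + M_3)/6 = -46/15, c_2 = M_2/2 = 68/5, d_2 = (M_3 - M_2)/(6h_2) = -68/15. So g'(4) = 158/15.

10.5333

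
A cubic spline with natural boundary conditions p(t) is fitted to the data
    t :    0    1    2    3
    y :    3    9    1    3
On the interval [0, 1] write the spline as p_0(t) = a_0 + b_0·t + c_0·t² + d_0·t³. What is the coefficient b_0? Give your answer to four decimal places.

Put m_i = p'' at the i-th knot. Here h = (1, 1, 1) and Δ = (6, -8, 2), so the interior equations h_(i-1)·m_(i-1) + 2(h_(i-1)+h_i)·m_i + h_i·m_(i+1) = 6(Δ_i − Δ_(i-1)) read
  1·m_0 + 4·m_1 + 1·m_2 = 6(Δ_1 - Δ_0) = -84
  1·m_1 + 4·m_2 + 1·m_3 = 6(Δ_2 - Δ_1) = 60
Natural end conditions: m_0 = m_3 = 0.
Solving: m_0 = 0, m_1 = -132/5, m_2 = 108/5, m_3 = 0.
On [0, 1], with p_0(t) = a_0 + b_0·t + c_0·t² + d_0·t³: c_0 = m_0/2 = 0, d_0 = (m_1 - m_0)/(6h_0) = -22/5, b_0 = Δ_0 - h_0(2m_0 + m_1)/6 = 52/5.

10.4000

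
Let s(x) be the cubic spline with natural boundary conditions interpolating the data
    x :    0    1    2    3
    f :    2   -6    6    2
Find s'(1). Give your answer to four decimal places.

Let M_i = s''(x_i). Step sizes h_i = 1, 1, 1; slopes of the chords Δ_i = (y_(i+1) - y_i)/h_i = -8, 12, -4.
  1·M_0 + 4·M_1 + 1·M_2 = 6(Δ_1 - Δ_0) = 120
  1·M_1 + 4·M_2 + 1·M_3 = 6(Δ_2 - Δ_1) = -96
Natural end conditions: M_0 = M_3 = 0.
Forward elimination and back-substitution give M_0 = 0, M_1 = 192/5, M_2 = -168/5, M_3 = 0.
On [1, 2], s'(x) = b_1 + 2c_1·(x - 1) + 3d_1·(x - 1)² with b_1 = Δ_1 - h_1(2M_1 + M_2)/6 = 24/5, c_1 = M_1/2 = 96/5, d_1 = (M_2 - M_1)/(6h_1) = -12. So s'(1) = 24/5.

4.8000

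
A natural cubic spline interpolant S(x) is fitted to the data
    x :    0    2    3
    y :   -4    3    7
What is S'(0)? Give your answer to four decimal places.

Let M_i = S''(x_i). Step sizes h_i = 2, 1; slopes of the chords Δ_i = (y_(i+1) - y_i)/h_i = 7/2, 4.
  2·M_0 + 6·M_1 + 1·M_2 = 6(Δ_1 - Δ_0) = 3
Natural end conditions: M_0 = M_2 = 0.
Forward elimination and back-substitution give M_0 = 0, M_1 = 1/2, M_2 = 0.
On [0, 2], S'(x) = b_0 + 2c_0·x + 3d_0·x² with b_0 = Δ_0 - h_0(2M_0 + M_1)/6 = 10/3, c_0 = M_0/2 = 0, d_0 = (M_1 - M_0)/(6h_0) = 1/24. So S'(0) = 10/3.

3.3333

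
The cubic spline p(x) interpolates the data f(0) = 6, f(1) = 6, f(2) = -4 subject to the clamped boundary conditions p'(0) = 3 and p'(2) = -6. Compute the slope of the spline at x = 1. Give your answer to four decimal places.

-6.7500

Write M_i for p''(x_i). With h_i = 1, 1 and divided differences Δ_i = 0, -10, the continuity of p' gives the tridiagonal system
  1·M_0 + 4·M_1 + 1·M_2 = 6(Δ_1 - Δ_0) = -60
Clamped end conditions give two more equations: 2h_0·M_0 + h_0·M_1 = 6(Δ_0 - p'(0)) = -18 and h_1·M_1 + 2h_1·M_2 = 6(p'(2) - Δ_1) = 24.
Solving the tridiagonal system: M_0 = 3/2, M_1 = -21, M_2 = 45/2.
On [1, 2], p'(x) = b_1 + 2c_1·(x - 1) + 3d_1·(x - 1)² with b_1 = Δ_1 - h_1(2M_1 + M_2)/6 = -27/4, c_1 = M_1/2 = -21/2, d_1 = (M_2 - M_1)/(6h_1) = 29/4. So p'(1) = -27/4.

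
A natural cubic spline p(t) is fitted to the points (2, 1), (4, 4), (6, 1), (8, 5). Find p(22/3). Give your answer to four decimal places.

2.9951

Let M_i = p''(x_i). Step sizes h_i = 2, 2, 2; slopes of the chords Δ_i = (y_(i+1) - y_i)/h_i = 3/2, -3/2, 2.
  2·M_0 + 8·M_1 + 2·M_2 = 6(Δ_1 - Δ_0) = -18
  2·M_1 + 8·M_2 + 2·M_3 = 6(Δ_2 - Δ_1) = 21
Natural end conditions: M_0 = M_3 = 0.
Solving the tridiagonal system: M_0 = 0, M_1 = -31/10, M_2 = 17/5, M_3 = 0.
On [6, 8], p(t) = 1 - 4/15·(t - 6) + 17/10·(t - 6)² - 17/60·(t - 6)³.
With (t - 6) = 4/3: p(22/3) = 1213/405.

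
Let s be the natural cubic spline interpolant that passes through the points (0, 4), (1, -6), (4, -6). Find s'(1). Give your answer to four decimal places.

-7.5000

With σ_i denoting the second derivative at x_i, h_i = 1, 3, and Δ_i = (y_(i+1) − y_i)/h_i = -10, 0:
  1·σ_0 + 8·σ_1 + 3·σ_2 = 6(Δ_1 - Δ_0) = 60
Natural end conditions: σ_0 = σ_2 = 0.
Solving: σ_0 = 0, σ_1 = 15/2, σ_2 = 0.
On [1, 4], s'(x) = b_1 + 2c_1·(x - 1) + 3d_1·(x - 1)² with b_1 = Δ_1 - h_1(2σ_1 + σ_2)/6 = -15/2, c_1 = σ_1/2 = 15/4, d_1 = (σ_2 - σ_1)/(6h_1) = -5/12. So s'(1) = -15/2.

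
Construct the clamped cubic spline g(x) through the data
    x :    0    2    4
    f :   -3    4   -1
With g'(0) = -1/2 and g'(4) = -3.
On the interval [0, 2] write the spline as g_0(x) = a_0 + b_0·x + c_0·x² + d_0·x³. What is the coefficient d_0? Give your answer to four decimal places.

-1.4688

Write m_i for g''(x_i). With h_i = 2, 2 and divided differences Δ_i = 7/2, -5/2, the continuity of g' gives the tridiagonal system
  2·m_0 + 8·m_1 + 2·m_2 = 6(Δ_1 - Δ_0) = -36
Clamped end conditions give two more equations: 2h_0·m_0 + h_0·m_1 = 6(Δ_0 - g'(0)) = 24 and h_1·m_1 + 2h_1·m_2 = 6(g'(4) - Δ_1) = -3.
Hence m_0 = 79/8, m_1 = -31/4, m_2 = 25/8.
On [0, 2], with g_0(x) = a_0 + b_0·x + c_0·x² + d_0·x³: c_0 = m_0/2 = 79/16, d_0 = (m_1 - m_0)/(6h_0) = -47/32, b_0 = Δ_0 - h_0(2m_0 + m_1)/6 = -1/2.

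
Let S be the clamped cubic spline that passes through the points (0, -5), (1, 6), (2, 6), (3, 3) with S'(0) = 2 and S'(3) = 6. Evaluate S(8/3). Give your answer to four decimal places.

2.4395

With M_i denoting the second derivative at x_i, h_i = 1, 1, 1, and Δ_i = (y_(i+1) − y_i)/h_i = 11, 0, -3:
  1·M_0 + 4·M_1 + 1·M_2 = 6(Δ_1 - Δ_0) = -66
  1·M_1 + 4·M_2 + 1·M_3 = 6(Δ_2 - Δ_1) = -18
Clamped end conditions give two more equations: 2h_0·M_0 + h_0·M_1 = 6(Δ_0 - S'(0)) = 54 and h_2·M_2 + 2h_2·M_3 = 6(S'(3) - Δ_2) = 54.
Hence M_0 = 592/15, M_1 = -374/15, M_2 = -86/15, M_3 = 448/15.
On [2, 3], S(x) = 6 - 91/15·(x - 2) - 43/15·(x - 2)² + 89/15·(x - 2)³.
With (x - 2) = 2/3: S(8/3) = 988/405.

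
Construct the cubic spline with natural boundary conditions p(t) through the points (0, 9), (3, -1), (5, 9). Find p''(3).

Write M_i for p''(x_i). With h_i = 3, 2 and divided differences Δ_i = -10/3, 5, the continuity of p' gives the tridiagonal system
  3·M_0 + 10·M_1 + 2·M_2 = 6(Δ_1 - Δ_0) = 50
Natural end conditions: M_0 = M_2 = 0.
Solving: M_0 = 0, M_1 = 5, M_2 = 0.

5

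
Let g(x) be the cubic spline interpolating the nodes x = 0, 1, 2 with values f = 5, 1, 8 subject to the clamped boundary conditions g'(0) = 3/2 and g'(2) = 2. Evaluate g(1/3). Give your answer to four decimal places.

Let M_i = g''(x_i). Step sizes h_i = 1, 1; slopes of the chords Δ_i = (y_(i+1) - y_i)/h_i = -4, 7.
  1·M_0 + 4·M_1 + 1·M_2 = 6(Δ_1 - Δ_0) = 66
Clamped end conditions give two more equations: 2h_0·M_0 + h_0·M_1 = 6(Δ_0 - g'(0)) = -33 and h_1·M_1 + 2h_1·M_2 = 6(g'(2) - Δ_1) = -30.
Forward elimination and back-substitution give M_0 = -131/4, M_1 = 65/2, M_2 = -125/4.
On [0, 1], g(x) = 5 + 3/2·x - 131/8·x² + 87/8·x³.
With x = 1/3: g(1/3) = 49/12.

4.0833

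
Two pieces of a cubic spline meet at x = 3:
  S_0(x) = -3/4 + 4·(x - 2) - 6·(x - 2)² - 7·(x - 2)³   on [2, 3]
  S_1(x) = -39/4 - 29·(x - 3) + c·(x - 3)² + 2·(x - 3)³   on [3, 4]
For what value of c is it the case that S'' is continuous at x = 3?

-27

S_0''(x) = -12 - 42·(x - 2), so S_0''(3) = -54. On the right, S_1''(3) = 2c, so c = -27.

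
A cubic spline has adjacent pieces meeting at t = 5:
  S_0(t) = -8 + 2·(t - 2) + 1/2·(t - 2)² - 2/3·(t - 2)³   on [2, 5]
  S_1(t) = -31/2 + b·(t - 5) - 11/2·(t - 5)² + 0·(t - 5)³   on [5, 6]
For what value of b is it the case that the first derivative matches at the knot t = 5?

S_0'(t) = 2 + 1·(t - 2) - 2·(t - 2)², so S_0'(5) = -13. On the right, S_1'(5) = b, so b = -13.

-13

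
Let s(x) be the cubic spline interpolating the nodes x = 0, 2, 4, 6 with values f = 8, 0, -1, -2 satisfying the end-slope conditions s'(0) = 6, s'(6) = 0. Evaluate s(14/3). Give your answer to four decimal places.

-1.1111

Put σ_i = s'' at the i-th knot. Here h = (2, 2, 2) and Δ = (-4, -1/2, -1/2), so the interior equations h_(i-1)·σ_(i-1) + 2(h_(i-1)+h_i)·σ_i + h_i·σ_(i+1) = 6(Δ_i − Δ_(i-1)) read
  2·σ_0 + 8·σ_1 + 2·σ_2 = 6(Δ_1 - Δ_0) = 21
  2·σ_1 + 8·σ_2 + 2·σ_3 = 6(Δ_2 - Δ_1) = 0
Clamped end conditions give two more equations: 2h_0·σ_0 + h_0·σ_1 = 6(Δ_0 - s'(0)) = -60 and h_2·σ_2 + 2h_2·σ_3 = 6(s'(6) - Δ_2) = 3.
Solving: σ_0 = -19, σ_1 = 8, σ_2 = -5/2, σ_3 = 2.
On [4, 6], s(x) = -1 + 1/2·(x - 4) - 5/4·(x - 4)² + 3/8·(x - 4)³.
With (x - 4) = 2/3: s(14/3) = -10/9.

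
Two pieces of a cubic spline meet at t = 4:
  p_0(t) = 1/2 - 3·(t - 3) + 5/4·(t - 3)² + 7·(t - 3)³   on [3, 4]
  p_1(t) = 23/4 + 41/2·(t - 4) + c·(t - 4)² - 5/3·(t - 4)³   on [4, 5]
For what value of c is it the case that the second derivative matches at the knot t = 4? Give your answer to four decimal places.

22.2500

p_0''(t) = 5/2 + 42·(t - 3), so p_0''(4) = 89/2. On the right, p_1''(4) = 2c, so c = 89/4.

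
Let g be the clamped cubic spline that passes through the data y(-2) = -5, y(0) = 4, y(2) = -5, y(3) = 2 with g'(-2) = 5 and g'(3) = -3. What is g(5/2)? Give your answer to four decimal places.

Write M_i for g''(x_i). With h_i = 2, 2, 1 and divided differences Δ_i = 9/2, -9/2, 7, the continuity of g' gives the tridiagonal system
  2·M_0 + 8·M_1 + 2·M_2 = 6(Δ_1 - Δ_0) = -54
  2·M_1 + 6·M_2 + 1·M_3 = 6(Δ_2 - Δ_1) = 69
Clamped end conditions give two more equations: 2h_0·M_0 + h_0·M_1 = 6(Δ_0 - g'(-2)) = -3 and h_2·M_2 + 2h_2·M_3 = 6(g'(3) - Δ_2) = -60.
Solving the tridiagonal system: M_0 = 145/23, M_1 = -649/46, M_2 = 532/23, M_3 = -956/23.
On [2, 3], g(x) = -5 + 143/23·(x - 2) + 266/23·(x - 2)² - 248/23·(x - 2)³.
With (x - 2) = 1/2: g(5/2) = -8/23.

-0.3478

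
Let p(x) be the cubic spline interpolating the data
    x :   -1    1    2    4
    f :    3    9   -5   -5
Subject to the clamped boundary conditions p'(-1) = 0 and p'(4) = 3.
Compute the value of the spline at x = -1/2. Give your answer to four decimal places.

4.7461

Write m_i for p''(x_i). With h_i = 2, 1, 2 and divided differences Δ_i = 3, -14, 0, the continuity of p' gives the tridiagonal system
  2·m_0 + 6·m_1 + 1·m_2 = 6(Δ_1 - Δ_0) = -102
  1·m_1 + 6·m_2 + 2·m_3 = 6(Δ_2 - Δ_1) = 84
Clamped end conditions give two more equations: 2h_0·m_0 + h_0·m_1 = 6(Δ_0 - p'(-1)) = 18 and h_2·m_2 + 2h_2·m_3 = 6(p'(4) - Δ_2) = 18.
Solving: m_0 = 141/8, m_1 = -105/4, m_2 = 81/4, m_3 = -45/8.
On [-1, 1], p(x) = 3 + 0·(x + 1) + 141/16·(x + 1)² - 117/32·(x + 1)³.
With (x + 1) = 1/2: p(-1/2) = 1215/256.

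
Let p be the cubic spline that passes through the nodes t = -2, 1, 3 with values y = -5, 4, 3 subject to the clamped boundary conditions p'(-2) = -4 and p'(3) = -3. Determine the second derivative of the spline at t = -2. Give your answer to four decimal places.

Write M_i for p''(x_i). With h_i = 3, 2 and divided differences Δ_i = 3, -1/2, the continuity of p' gives the tridiagonal system
  3·M_0 + 10·M_1 + 2·M_2 = 6(Δ_1 - Δ_0) = -21
Clamped end conditions give two more equations: 2h_0·M_0 + h_0·M_1 = 6(Δ_0 - p'(-2)) = 42 and h_1·M_1 + 2h_1·M_2 = 6(p'(3) - Δ_1) = -15.
Hence M_0 = 93/10, M_1 = -23/5, M_2 = -29/20.

9.3000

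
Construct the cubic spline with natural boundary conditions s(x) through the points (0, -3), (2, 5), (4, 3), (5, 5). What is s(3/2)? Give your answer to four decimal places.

4.0739

Write M_i for s''(x_i). With h_i = 2, 2, 1 and divided differences Δ_i = 4, -1, 2, the continuity of s' gives the tridiagonal system
  2·M_0 + 8·M_1 + 2·M_2 = 6(Δ_1 - Δ_0) = -30
  2·M_1 + 6·M_2 + 1·M_3 = 6(Δ_2 - Δ_1) = 18
Natural end conditions: M_0 = M_3 = 0.
Solving: M_0 = 0, M_1 = -54/11, M_2 = 51/11, M_3 = 0.
On [0, 2], s(x) = -3 + 62/11·x + 0·x² - 9/22·x³.
With x = 3/2: s(3/2) = 717/176.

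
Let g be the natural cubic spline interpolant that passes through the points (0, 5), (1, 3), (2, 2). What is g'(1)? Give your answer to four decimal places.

Write σ_i for g''(x_i). With h_i = 1, 1 and divided differences Δ_i = -2, -1, the continuity of g' gives the tridiagonal system
  1·σ_0 + 4·σ_1 + 1·σ_2 = 6(Δ_1 - Δ_0) = 6
Natural end conditions: σ_0 = σ_2 = 0.
Forward elimination and back-substitution give σ_0 = 0, σ_1 = 3/2, σ_2 = 0.
On [1, 2], g'(x) = b_1 + 2c_1·(x - 1) + 3d_1·(x - 1)² with b_1 = Δ_1 - h_1(2σ_1 + σ_2)/6 = -3/2, c_1 = σ_1/2 = 3/4, d_1 = (σ_2 - σ_1)/(6h_1) = -1/4. So g'(1) = -3/2.

-1.5000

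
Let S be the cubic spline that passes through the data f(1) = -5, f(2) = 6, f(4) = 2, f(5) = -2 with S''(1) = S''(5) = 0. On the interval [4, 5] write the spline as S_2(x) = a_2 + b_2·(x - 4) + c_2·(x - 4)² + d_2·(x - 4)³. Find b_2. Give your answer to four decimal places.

Put M_i = S'' at the i-th knot. Here h = (1, 2, 1) and Δ = (11, -2, -4), so the interior equations h_(i-1)·M_(i-1) + 2(h_(i-1)+h_i)·M_i + h_i·M_(i+1) = 6(Δ_i − Δ_(i-1)) read
  1·M_0 + 6·M_1 + 2·M_2 = 6(Δ_1 - Δ_0) = -78
  2·M_1 + 6·M_2 + 1·M_3 = 6(Δ_2 - Δ_1) = -12
Natural end conditions: M_0 = M_3 = 0.
Solving: M_0 = 0, M_1 = -111/8, M_2 = 21/8, M_3 = 0.
On [4, 5], with S_2(x) = a_2 + b_2·(x - 4) + c_2·(x - 4)² + d_2·(x - 4)³: c_2 = M_2/2 = 21/16, d_2 = (M_3 - M_2)/(6h_2) = -7/16, b_2 = Δ_2 - h_2(2M_2 + M_3)/6 = -39/8.

-4.8750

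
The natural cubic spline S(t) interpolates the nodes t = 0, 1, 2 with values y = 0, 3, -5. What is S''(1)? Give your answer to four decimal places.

Let m_i = S''(x_i). Step sizes h_i = 1, 1; slopes of the chords Δ_i = (y_(i+1) - y_i)/h_i = 3, -8.
  1·m_0 + 4·m_1 + 1·m_2 = 6(Δ_1 - Δ_0) = -66
Natural end conditions: m_0 = m_2 = 0.
Forward elimination and back-substitution give m_0 = 0, m_1 = -33/2, m_2 = 0.

-16.5000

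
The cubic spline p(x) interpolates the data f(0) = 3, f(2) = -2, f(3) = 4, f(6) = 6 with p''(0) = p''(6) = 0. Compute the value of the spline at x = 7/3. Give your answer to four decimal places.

With M_i denoting the second derivative at x_i, h_i = 2, 1, 3, and Δ_i = (y_(i+1) − y_i)/h_i = -5/2, 6, 2/3:
  2·M_0 + 6·M_1 + 1·M_2 = 6(Δ_1 - Δ_0) = 51
  1·M_1 + 8·M_2 + 3·M_3 = 6(Δ_2 - Δ_1) = -32
Natural end conditions: M_0 = M_3 = 0.
Forward elimination and back-substitution give M_0 = 0, M_1 = 440/47, M_2 = -243/47, M_3 = 0.
On [2, 3], p(x) = -2 + 1055/282·(x - 2) + 220/47·(x - 2)² - 683/282·(x - 2)³.
With (x - 2) = 1/3: p(7/3) = -1228/3807.

-0.3226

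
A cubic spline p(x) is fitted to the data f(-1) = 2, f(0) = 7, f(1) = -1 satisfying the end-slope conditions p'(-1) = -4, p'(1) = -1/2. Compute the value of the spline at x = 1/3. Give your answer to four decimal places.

4.7963

Let M_i = p''(x_i). Step sizes h_i = 1, 1; slopes of the chords Δ_i = (y_(i+1) - y_i)/h_i = 5, -8.
  1·M_0 + 4·M_1 + 1·M_2 = 6(Δ_1 - Δ_0) = -78
Clamped end conditions give two more equations: 2h_0·M_0 + h_0·M_1 = 6(Δ_0 - p'(-1)) = 54 and h_1·M_1 + 2h_1·M_2 = 6(p'(1) - Δ_1) = 45.
Solving: M_0 = 193/4, M_1 = -85/2, M_2 = 175/4.
On [0, 1], p(x) = 7 - 9/8·x - 85/4·x² + 115/8·x³.
With x = 1/3: p(1/3) = 259/54.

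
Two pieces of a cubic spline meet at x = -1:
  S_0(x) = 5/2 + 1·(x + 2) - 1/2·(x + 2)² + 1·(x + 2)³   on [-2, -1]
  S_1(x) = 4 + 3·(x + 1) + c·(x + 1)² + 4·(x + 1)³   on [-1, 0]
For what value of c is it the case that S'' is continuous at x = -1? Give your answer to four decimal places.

S_0''(x) = -1 + 6·(x + 2), so S_0''(-1) = 5. On the right, S_1''(-1) = 2c, so c = 5/2.

2.5000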